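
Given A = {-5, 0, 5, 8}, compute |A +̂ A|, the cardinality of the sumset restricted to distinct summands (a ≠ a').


Restricted sumset: A +̂ A = {a + a' : a ∈ A, a' ∈ A, a ≠ a'}.
Equivalently, take A + A and drop any sum 2a that is achievable ONLY as a + a for a ∈ A (i.e. sums representable only with equal summands).
Enumerate pairs (a, a') with a < a' (symmetric, so each unordered pair gives one sum; this covers all a ≠ a'):
  -5 + 0 = -5
  -5 + 5 = 0
  -5 + 8 = 3
  0 + 5 = 5
  0 + 8 = 8
  5 + 8 = 13
Collected distinct sums: {-5, 0, 3, 5, 8, 13}
|A +̂ A| = 6
(Reference bound: |A +̂ A| ≥ 2|A| - 3 for |A| ≥ 2, with |A| = 4 giving ≥ 5.)

|A +̂ A| = 6


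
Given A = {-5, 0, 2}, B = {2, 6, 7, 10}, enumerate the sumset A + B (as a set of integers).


A + B = {a + b : a ∈ A, b ∈ B}.
Enumerate all |A|·|B| = 3·4 = 12 pairs (a, b) and collect distinct sums.
a = -5: -5+2=-3, -5+6=1, -5+7=2, -5+10=5
a = 0: 0+2=2, 0+6=6, 0+7=7, 0+10=10
a = 2: 2+2=4, 2+6=8, 2+7=9, 2+10=12
Collecting distinct sums: A + B = {-3, 1, 2, 4, 5, 6, 7, 8, 9, 10, 12}
|A + B| = 11

A + B = {-3, 1, 2, 4, 5, 6, 7, 8, 9, 10, 12}


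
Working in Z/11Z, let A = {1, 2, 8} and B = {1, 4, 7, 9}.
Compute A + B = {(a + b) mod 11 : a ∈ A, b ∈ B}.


Work in Z/11Z: reduce every sum a + b modulo 11.
Enumerate all 12 pairs:
a = 1: 1+1=2, 1+4=5, 1+7=8, 1+9=10
a = 2: 2+1=3, 2+4=6, 2+7=9, 2+9=0
a = 8: 8+1=9, 8+4=1, 8+7=4, 8+9=6
Distinct residues collected: {0, 1, 2, 3, 4, 5, 6, 8, 9, 10}
|A + B| = 10 (out of 11 total residues).

A + B = {0, 1, 2, 3, 4, 5, 6, 8, 9, 10}


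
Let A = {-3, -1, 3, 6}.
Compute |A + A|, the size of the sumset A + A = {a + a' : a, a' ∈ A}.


A + A = {a + a' : a, a' ∈ A}; |A| = 4.
General bounds: 2|A| - 1 ≤ |A + A| ≤ |A|(|A|+1)/2, i.e. 7 ≤ |A + A| ≤ 10.
Lower bound 2|A|-1 is attained iff A is an arithmetic progression.
Enumerate sums a + a' for a ≤ a' (symmetric, so this suffices):
a = -3: -3+-3=-6, -3+-1=-4, -3+3=0, -3+6=3
a = -1: -1+-1=-2, -1+3=2, -1+6=5
a = 3: 3+3=6, 3+6=9
a = 6: 6+6=12
Distinct sums: {-6, -4, -2, 0, 2, 3, 5, 6, 9, 12}
|A + A| = 10

|A + A| = 10


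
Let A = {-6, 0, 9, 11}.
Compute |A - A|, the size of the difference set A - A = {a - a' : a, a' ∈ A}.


A - A = {a - a' : a, a' ∈ A}; |A| = 4.
Bounds: 2|A|-1 ≤ |A - A| ≤ |A|² - |A| + 1, i.e. 7 ≤ |A - A| ≤ 13.
Note: 0 ∈ A - A always (from a - a). The set is symmetric: if d ∈ A - A then -d ∈ A - A.
Enumerate nonzero differences d = a - a' with a > a' (then include -d):
Positive differences: {2, 6, 9, 11, 15, 17}
Full difference set: {0} ∪ (positive diffs) ∪ (negative diffs).
|A - A| = 1 + 2·6 = 13 (matches direct enumeration: 13).

|A - A| = 13


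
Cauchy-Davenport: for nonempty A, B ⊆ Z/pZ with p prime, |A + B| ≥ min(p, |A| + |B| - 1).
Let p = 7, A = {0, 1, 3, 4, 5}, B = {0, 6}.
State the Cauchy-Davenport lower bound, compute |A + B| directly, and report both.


Cauchy-Davenport: |A + B| ≥ min(p, |A| + |B| - 1) for A, B nonempty in Z/pZ.
|A| = 5, |B| = 2, p = 7.
CD lower bound = min(7, 5 + 2 - 1) = min(7, 6) = 6.
Compute A + B mod 7 directly:
a = 0: 0+0=0, 0+6=6
a = 1: 1+0=1, 1+6=0
a = 3: 3+0=3, 3+6=2
a = 4: 4+0=4, 4+6=3
a = 5: 5+0=5, 5+6=4
A + B = {0, 1, 2, 3, 4, 5, 6}, so |A + B| = 7.
Verify: 7 ≥ 6? Yes ✓.

CD lower bound = 6, actual |A + B| = 7.


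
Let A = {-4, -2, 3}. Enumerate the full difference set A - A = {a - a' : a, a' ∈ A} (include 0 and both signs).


A - A = {a - a' : a, a' ∈ A}.
Compute a - a' for each ordered pair (a, a'):
a = -4: -4--4=0, -4--2=-2, -4-3=-7
a = -2: -2--4=2, -2--2=0, -2-3=-5
a = 3: 3--4=7, 3--2=5, 3-3=0
Collecting distinct values (and noting 0 appears from a-a):
A - A = {-7, -5, -2, 0, 2, 5, 7}
|A - A| = 7

A - A = {-7, -5, -2, 0, 2, 5, 7}


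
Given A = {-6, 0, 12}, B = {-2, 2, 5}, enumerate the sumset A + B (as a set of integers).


A + B = {a + b : a ∈ A, b ∈ B}.
Enumerate all |A|·|B| = 3·3 = 9 pairs (a, b) and collect distinct sums.
a = -6: -6+-2=-8, -6+2=-4, -6+5=-1
a = 0: 0+-2=-2, 0+2=2, 0+5=5
a = 12: 12+-2=10, 12+2=14, 12+5=17
Collecting distinct sums: A + B = {-8, -4, -2, -1, 2, 5, 10, 14, 17}
|A + B| = 9

A + B = {-8, -4, -2, -1, 2, 5, 10, 14, 17}


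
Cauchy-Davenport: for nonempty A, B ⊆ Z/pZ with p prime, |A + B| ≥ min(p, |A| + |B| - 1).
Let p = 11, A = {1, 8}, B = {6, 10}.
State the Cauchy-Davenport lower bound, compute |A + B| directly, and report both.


Cauchy-Davenport: |A + B| ≥ min(p, |A| + |B| - 1) for A, B nonempty in Z/pZ.
|A| = 2, |B| = 2, p = 11.
CD lower bound = min(11, 2 + 2 - 1) = min(11, 3) = 3.
Compute A + B mod 11 directly:
a = 1: 1+6=7, 1+10=0
a = 8: 8+6=3, 8+10=7
A + B = {0, 3, 7}, so |A + B| = 3.
Verify: 3 ≥ 3? Yes ✓.

CD lower bound = 3, actual |A + B| = 3.


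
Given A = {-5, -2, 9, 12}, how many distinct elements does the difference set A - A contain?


A - A = {a - a' : a, a' ∈ A}; |A| = 4.
Bounds: 2|A|-1 ≤ |A - A| ≤ |A|² - |A| + 1, i.e. 7 ≤ |A - A| ≤ 13.
Note: 0 ∈ A - A always (from a - a). The set is symmetric: if d ∈ A - A then -d ∈ A - A.
Enumerate nonzero differences d = a - a' with a > a' (then include -d):
Positive differences: {3, 11, 14, 17}
Full difference set: {0} ∪ (positive diffs) ∪ (negative diffs).
|A - A| = 1 + 2·4 = 9 (matches direct enumeration: 9).

|A - A| = 9


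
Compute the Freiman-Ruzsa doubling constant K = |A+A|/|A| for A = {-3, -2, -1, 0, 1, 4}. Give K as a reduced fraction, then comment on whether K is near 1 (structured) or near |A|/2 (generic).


|A| = 6.
Compute A + A by enumerating all 36 pairs.
A + A = {-6, -5, -4, -3, -2, -1, 0, 1, 2, 3, 4, 5, 8}, so |A + A| = 13.
K = |A + A| / |A| = 13/6 (already in lowest terms) ≈ 2.1667.
Reference: AP of size 6 gives K = 11/6 ≈ 1.8333; a fully generic set of size 6 gives K ≈ 3.5000.

|A| = 6, |A + A| = 13, K = 13/6.


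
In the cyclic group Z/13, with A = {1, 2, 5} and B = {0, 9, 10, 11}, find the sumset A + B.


Work in Z/13Z: reduce every sum a + b modulo 13.
Enumerate all 12 pairs:
a = 1: 1+0=1, 1+9=10, 1+10=11, 1+11=12
a = 2: 2+0=2, 2+9=11, 2+10=12, 2+11=0
a = 5: 5+0=5, 5+9=1, 5+10=2, 5+11=3
Distinct residues collected: {0, 1, 2, 3, 5, 10, 11, 12}
|A + B| = 8 (out of 13 total residues).

A + B = {0, 1, 2, 3, 5, 10, 11, 12}


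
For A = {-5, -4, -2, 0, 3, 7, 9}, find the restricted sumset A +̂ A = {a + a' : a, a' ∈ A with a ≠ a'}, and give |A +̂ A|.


Restricted sumset: A +̂ A = {a + a' : a ∈ A, a' ∈ A, a ≠ a'}.
Equivalently, take A + A and drop any sum 2a that is achievable ONLY as a + a for a ∈ A (i.e. sums representable only with equal summands).
Enumerate pairs (a, a') with a < a' (symmetric, so each unordered pair gives one sum; this covers all a ≠ a'):
  -5 + -4 = -9
  -5 + -2 = -7
  -5 + 0 = -5
  -5 + 3 = -2
  -5 + 7 = 2
  -5 + 9 = 4
  -4 + -2 = -6
  -4 + 0 = -4
  -4 + 3 = -1
  -4 + 7 = 3
  -4 + 9 = 5
  -2 + 0 = -2
  -2 + 3 = 1
  -2 + 7 = 5
  -2 + 9 = 7
  0 + 3 = 3
  0 + 7 = 7
  0 + 9 = 9
  3 + 7 = 10
  3 + 9 = 12
  7 + 9 = 16
Collected distinct sums: {-9, -7, -6, -5, -4, -2, -1, 1, 2, 3, 4, 5, 7, 9, 10, 12, 16}
|A +̂ A| = 17
(Reference bound: |A +̂ A| ≥ 2|A| - 3 for |A| ≥ 2, with |A| = 7 giving ≥ 11.)

|A +̂ A| = 17


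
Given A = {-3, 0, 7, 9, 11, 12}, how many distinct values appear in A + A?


A + A = {a + a' : a, a' ∈ A}; |A| = 6.
General bounds: 2|A| - 1 ≤ |A + A| ≤ |A|(|A|+1)/2, i.e. 11 ≤ |A + A| ≤ 21.
Lower bound 2|A|-1 is attained iff A is an arithmetic progression.
Enumerate sums a + a' for a ≤ a' (symmetric, so this suffices):
a = -3: -3+-3=-6, -3+0=-3, -3+7=4, -3+9=6, -3+11=8, -3+12=9
a = 0: 0+0=0, 0+7=7, 0+9=9, 0+11=11, 0+12=12
a = 7: 7+7=14, 7+9=16, 7+11=18, 7+12=19
a = 9: 9+9=18, 9+11=20, 9+12=21
a = 11: 11+11=22, 11+12=23
a = 12: 12+12=24
Distinct sums: {-6, -3, 0, 4, 6, 7, 8, 9, 11, 12, 14, 16, 18, 19, 20, 21, 22, 23, 24}
|A + A| = 19

|A + A| = 19


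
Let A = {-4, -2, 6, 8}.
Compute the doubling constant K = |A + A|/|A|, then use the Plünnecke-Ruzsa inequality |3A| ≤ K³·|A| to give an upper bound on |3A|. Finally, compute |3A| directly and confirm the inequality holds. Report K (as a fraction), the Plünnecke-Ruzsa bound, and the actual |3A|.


|A| = 4.
Step 1: Compute A + A by enumerating all 16 pairs.
A + A = {-8, -6, -4, 2, 4, 6, 12, 14, 16}, so |A + A| = 9.
Step 2: Doubling constant K = |A + A|/|A| = 9/4 = 9/4 ≈ 2.2500.
Step 3: Plünnecke-Ruzsa gives |3A| ≤ K³·|A| = (2.2500)³ · 4 ≈ 45.5625.
Step 4: Compute 3A = A + A + A directly by enumerating all triples (a,b,c) ∈ A³; |3A| = 16.
Step 5: Check 16 ≤ 45.5625? Yes ✓.

K = 9/4, Plünnecke-Ruzsa bound K³|A| ≈ 45.5625, |3A| = 16, inequality holds.


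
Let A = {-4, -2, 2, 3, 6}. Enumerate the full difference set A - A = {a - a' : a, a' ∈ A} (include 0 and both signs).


A - A = {a - a' : a, a' ∈ A}.
Compute a - a' for each ordered pair (a, a'):
a = -4: -4--4=0, -4--2=-2, -4-2=-6, -4-3=-7, -4-6=-10
a = -2: -2--4=2, -2--2=0, -2-2=-4, -2-3=-5, -2-6=-8
a = 2: 2--4=6, 2--2=4, 2-2=0, 2-3=-1, 2-6=-4
a = 3: 3--4=7, 3--2=5, 3-2=1, 3-3=0, 3-6=-3
a = 6: 6--4=10, 6--2=8, 6-2=4, 6-3=3, 6-6=0
Collecting distinct values (and noting 0 appears from a-a):
A - A = {-10, -8, -7, -6, -5, -4, -3, -2, -1, 0, 1, 2, 3, 4, 5, 6, 7, 8, 10}
|A - A| = 19

A - A = {-10, -8, -7, -6, -5, -4, -3, -2, -1, 0, 1, 2, 3, 4, 5, 6, 7, 8, 10}


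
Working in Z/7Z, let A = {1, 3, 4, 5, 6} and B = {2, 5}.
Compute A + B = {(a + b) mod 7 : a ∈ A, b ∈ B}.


Work in Z/7Z: reduce every sum a + b modulo 7.
Enumerate all 10 pairs:
a = 1: 1+2=3, 1+5=6
a = 3: 3+2=5, 3+5=1
a = 4: 4+2=6, 4+5=2
a = 5: 5+2=0, 5+5=3
a = 6: 6+2=1, 6+5=4
Distinct residues collected: {0, 1, 2, 3, 4, 5, 6}
|A + B| = 7 (out of 7 total residues).

A + B = {0, 1, 2, 3, 4, 5, 6}


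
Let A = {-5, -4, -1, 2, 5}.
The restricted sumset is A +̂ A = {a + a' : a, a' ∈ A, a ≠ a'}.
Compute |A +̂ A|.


Restricted sumset: A +̂ A = {a + a' : a ∈ A, a' ∈ A, a ≠ a'}.
Equivalently, take A + A and drop any sum 2a that is achievable ONLY as a + a for a ∈ A (i.e. sums representable only with equal summands).
Enumerate pairs (a, a') with a < a' (symmetric, so each unordered pair gives one sum; this covers all a ≠ a'):
  -5 + -4 = -9
  -5 + -1 = -6
  -5 + 2 = -3
  -5 + 5 = 0
  -4 + -1 = -5
  -4 + 2 = -2
  -4 + 5 = 1
  -1 + 2 = 1
  -1 + 5 = 4
  2 + 5 = 7
Collected distinct sums: {-9, -6, -5, -3, -2, 0, 1, 4, 7}
|A +̂ A| = 9
(Reference bound: |A +̂ A| ≥ 2|A| - 3 for |A| ≥ 2, with |A| = 5 giving ≥ 7.)

|A +̂ A| = 9


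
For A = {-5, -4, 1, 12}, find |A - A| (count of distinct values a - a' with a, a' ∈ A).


A - A = {a - a' : a, a' ∈ A}; |A| = 4.
Bounds: 2|A|-1 ≤ |A - A| ≤ |A|² - |A| + 1, i.e. 7 ≤ |A - A| ≤ 13.
Note: 0 ∈ A - A always (from a - a). The set is symmetric: if d ∈ A - A then -d ∈ A - A.
Enumerate nonzero differences d = a - a' with a > a' (then include -d):
Positive differences: {1, 5, 6, 11, 16, 17}
Full difference set: {0} ∪ (positive diffs) ∪ (negative diffs).
|A - A| = 1 + 2·6 = 13 (matches direct enumeration: 13).

|A - A| = 13


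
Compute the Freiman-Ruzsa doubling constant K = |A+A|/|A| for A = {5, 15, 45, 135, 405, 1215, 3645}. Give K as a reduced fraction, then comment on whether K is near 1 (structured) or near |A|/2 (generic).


|A| = 7.
Compute A + A by enumerating all 49 pairs.
A + A = {10, 20, 30, 50, 60, 90, 140, 150, 180, 270, 410, 420, 450, 540, 810, 1220, 1230, 1260, 1350, 1620, 2430, 3650, 3660, 3690, 3780, 4050, 4860, 7290}, so |A + A| = 28.
K = |A + A| / |A| = 28/7 = 4/1 ≈ 4.0000.
Reference: AP of size 7 gives K = 13/7 ≈ 1.8571; a fully generic set of size 7 gives K ≈ 4.0000.

|A| = 7, |A + A| = 28, K = 28/7 = 4/1.


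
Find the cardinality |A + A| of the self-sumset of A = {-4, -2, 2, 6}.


A + A = {a + a' : a, a' ∈ A}; |A| = 4.
General bounds: 2|A| - 1 ≤ |A + A| ≤ |A|(|A|+1)/2, i.e. 7 ≤ |A + A| ≤ 10.
Lower bound 2|A|-1 is attained iff A is an arithmetic progression.
Enumerate sums a + a' for a ≤ a' (symmetric, so this suffices):
a = -4: -4+-4=-8, -4+-2=-6, -4+2=-2, -4+6=2
a = -2: -2+-2=-4, -2+2=0, -2+6=4
a = 2: 2+2=4, 2+6=8
a = 6: 6+6=12
Distinct sums: {-8, -6, -4, -2, 0, 2, 4, 8, 12}
|A + A| = 9

|A + A| = 9


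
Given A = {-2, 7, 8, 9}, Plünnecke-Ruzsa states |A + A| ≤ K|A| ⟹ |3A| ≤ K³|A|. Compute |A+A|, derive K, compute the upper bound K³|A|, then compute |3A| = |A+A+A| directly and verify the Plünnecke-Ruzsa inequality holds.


|A| = 4.
Step 1: Compute A + A by enumerating all 16 pairs.
A + A = {-4, 5, 6, 7, 14, 15, 16, 17, 18}, so |A + A| = 9.
Step 2: Doubling constant K = |A + A|/|A| = 9/4 = 9/4 ≈ 2.2500.
Step 3: Plünnecke-Ruzsa gives |3A| ≤ K³·|A| = (2.2500)³ · 4 ≈ 45.5625.
Step 4: Compute 3A = A + A + A directly by enumerating all triples (a,b,c) ∈ A³; |3A| = 16.
Step 5: Check 16 ≤ 45.5625? Yes ✓.

K = 9/4, Plünnecke-Ruzsa bound K³|A| ≈ 45.5625, |3A| = 16, inequality holds.


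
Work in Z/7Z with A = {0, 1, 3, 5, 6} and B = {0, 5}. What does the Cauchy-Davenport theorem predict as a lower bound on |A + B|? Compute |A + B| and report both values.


Cauchy-Davenport: |A + B| ≥ min(p, |A| + |B| - 1) for A, B nonempty in Z/pZ.
|A| = 5, |B| = 2, p = 7.
CD lower bound = min(7, 5 + 2 - 1) = min(7, 6) = 6.
Compute A + B mod 7 directly:
a = 0: 0+0=0, 0+5=5
a = 1: 1+0=1, 1+5=6
a = 3: 3+0=3, 3+5=1
a = 5: 5+0=5, 5+5=3
a = 6: 6+0=6, 6+5=4
A + B = {0, 1, 3, 4, 5, 6}, so |A + B| = 6.
Verify: 6 ≥ 6? Yes ✓.

CD lower bound = 6, actual |A + B| = 6.


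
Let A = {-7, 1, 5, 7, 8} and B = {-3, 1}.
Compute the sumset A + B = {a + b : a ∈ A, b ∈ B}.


A + B = {a + b : a ∈ A, b ∈ B}.
Enumerate all |A|·|B| = 5·2 = 10 pairs (a, b) and collect distinct sums.
a = -7: -7+-3=-10, -7+1=-6
a = 1: 1+-3=-2, 1+1=2
a = 5: 5+-3=2, 5+1=6
a = 7: 7+-3=4, 7+1=8
a = 8: 8+-3=5, 8+1=9
Collecting distinct sums: A + B = {-10, -6, -2, 2, 4, 5, 6, 8, 9}
|A + B| = 9

A + B = {-10, -6, -2, 2, 4, 5, 6, 8, 9}


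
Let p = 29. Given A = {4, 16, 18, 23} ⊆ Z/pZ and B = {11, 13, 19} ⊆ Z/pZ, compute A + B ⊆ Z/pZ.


Work in Z/29Z: reduce every sum a + b modulo 29.
Enumerate all 12 pairs:
a = 4: 4+11=15, 4+13=17, 4+19=23
a = 16: 16+11=27, 16+13=0, 16+19=6
a = 18: 18+11=0, 18+13=2, 18+19=8
a = 23: 23+11=5, 23+13=7, 23+19=13
Distinct residues collected: {0, 2, 5, 6, 7, 8, 13, 15, 17, 23, 27}
|A + B| = 11 (out of 29 total residues).

A + B = {0, 2, 5, 6, 7, 8, 13, 15, 17, 23, 27}


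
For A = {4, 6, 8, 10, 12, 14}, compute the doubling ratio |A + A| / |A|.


|A| = 6.
Compute A + A by enumerating all 36 pairs.
A + A = {8, 10, 12, 14, 16, 18, 20, 22, 24, 26, 28}, so |A + A| = 11.
K = |A + A| / |A| = 11/6 (already in lowest terms) ≈ 1.8333.
Reference: AP of size 6 gives K = 11/6 ≈ 1.8333; a fully generic set of size 6 gives K ≈ 3.5000.

|A| = 6, |A + A| = 11, K = 11/6.


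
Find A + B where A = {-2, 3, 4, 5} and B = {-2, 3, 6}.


A + B = {a + b : a ∈ A, b ∈ B}.
Enumerate all |A|·|B| = 4·3 = 12 pairs (a, b) and collect distinct sums.
a = -2: -2+-2=-4, -2+3=1, -2+6=4
a = 3: 3+-2=1, 3+3=6, 3+6=9
a = 4: 4+-2=2, 4+3=7, 4+6=10
a = 5: 5+-2=3, 5+3=8, 5+6=11
Collecting distinct sums: A + B = {-4, 1, 2, 3, 4, 6, 7, 8, 9, 10, 11}
|A + B| = 11

A + B = {-4, 1, 2, 3, 4, 6, 7, 8, 9, 10, 11}


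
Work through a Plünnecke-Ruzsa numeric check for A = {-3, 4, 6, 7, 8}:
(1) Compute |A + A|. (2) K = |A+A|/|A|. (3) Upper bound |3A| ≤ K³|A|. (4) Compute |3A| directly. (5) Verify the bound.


|A| = 5.
Step 1: Compute A + A by enumerating all 25 pairs.
A + A = {-6, 1, 3, 4, 5, 8, 10, 11, 12, 13, 14, 15, 16}, so |A + A| = 13.
Step 2: Doubling constant K = |A + A|/|A| = 13/5 = 13/5 ≈ 2.6000.
Step 3: Plünnecke-Ruzsa gives |3A| ≤ K³·|A| = (2.6000)³ · 5 ≈ 87.8800.
Step 4: Compute 3A = A + A + A directly by enumerating all triples (a,b,c) ∈ A³; |3A| = 24.
Step 5: Check 24 ≤ 87.8800? Yes ✓.

K = 13/5, Plünnecke-Ruzsa bound K³|A| ≈ 87.8800, |3A| = 24, inequality holds.


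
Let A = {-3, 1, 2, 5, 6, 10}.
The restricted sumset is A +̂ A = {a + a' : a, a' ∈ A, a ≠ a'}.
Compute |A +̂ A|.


Restricted sumset: A +̂ A = {a + a' : a ∈ A, a' ∈ A, a ≠ a'}.
Equivalently, take A + A and drop any sum 2a that is achievable ONLY as a + a for a ∈ A (i.e. sums representable only with equal summands).
Enumerate pairs (a, a') with a < a' (symmetric, so each unordered pair gives one sum; this covers all a ≠ a'):
  -3 + 1 = -2
  -3 + 2 = -1
  -3 + 5 = 2
  -3 + 6 = 3
  -3 + 10 = 7
  1 + 2 = 3
  1 + 5 = 6
  1 + 6 = 7
  1 + 10 = 11
  2 + 5 = 7
  2 + 6 = 8
  2 + 10 = 12
  5 + 6 = 11
  5 + 10 = 15
  6 + 10 = 16
Collected distinct sums: {-2, -1, 2, 3, 6, 7, 8, 11, 12, 15, 16}
|A +̂ A| = 11
(Reference bound: |A +̂ A| ≥ 2|A| - 3 for |A| ≥ 2, with |A| = 6 giving ≥ 9.)

|A +̂ A| = 11


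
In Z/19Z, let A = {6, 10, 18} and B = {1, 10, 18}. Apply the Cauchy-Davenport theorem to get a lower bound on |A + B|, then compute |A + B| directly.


Cauchy-Davenport: |A + B| ≥ min(p, |A| + |B| - 1) for A, B nonempty in Z/pZ.
|A| = 3, |B| = 3, p = 19.
CD lower bound = min(19, 3 + 3 - 1) = min(19, 5) = 5.
Compute A + B mod 19 directly:
a = 6: 6+1=7, 6+10=16, 6+18=5
a = 10: 10+1=11, 10+10=1, 10+18=9
a = 18: 18+1=0, 18+10=9, 18+18=17
A + B = {0, 1, 5, 7, 9, 11, 16, 17}, so |A + B| = 8.
Verify: 8 ≥ 5? Yes ✓.

CD lower bound = 5, actual |A + B| = 8.


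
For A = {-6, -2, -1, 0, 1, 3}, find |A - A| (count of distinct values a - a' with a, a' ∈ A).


A - A = {a - a' : a, a' ∈ A}; |A| = 6.
Bounds: 2|A|-1 ≤ |A - A| ≤ |A|² - |A| + 1, i.e. 11 ≤ |A - A| ≤ 31.
Note: 0 ∈ A - A always (from a - a). The set is symmetric: if d ∈ A - A then -d ∈ A - A.
Enumerate nonzero differences d = a - a' with a > a' (then include -d):
Positive differences: {1, 2, 3, 4, 5, 6, 7, 9}
Full difference set: {0} ∪ (positive diffs) ∪ (negative diffs).
|A - A| = 1 + 2·8 = 17 (matches direct enumeration: 17).

|A - A| = 17


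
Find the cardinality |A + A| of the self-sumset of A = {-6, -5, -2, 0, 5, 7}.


A + A = {a + a' : a, a' ∈ A}; |A| = 6.
General bounds: 2|A| - 1 ≤ |A + A| ≤ |A|(|A|+1)/2, i.e. 11 ≤ |A + A| ≤ 21.
Lower bound 2|A|-1 is attained iff A is an arithmetic progression.
Enumerate sums a + a' for a ≤ a' (symmetric, so this suffices):
a = -6: -6+-6=-12, -6+-5=-11, -6+-2=-8, -6+0=-6, -6+5=-1, -6+7=1
a = -5: -5+-5=-10, -5+-2=-7, -5+0=-5, -5+5=0, -5+7=2
a = -2: -2+-2=-4, -2+0=-2, -2+5=3, -2+7=5
a = 0: 0+0=0, 0+5=5, 0+7=7
a = 5: 5+5=10, 5+7=12
a = 7: 7+7=14
Distinct sums: {-12, -11, -10, -8, -7, -6, -5, -4, -2, -1, 0, 1, 2, 3, 5, 7, 10, 12, 14}
|A + A| = 19

|A + A| = 19


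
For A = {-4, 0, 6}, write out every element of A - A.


A - A = {a - a' : a, a' ∈ A}.
Compute a - a' for each ordered pair (a, a'):
a = -4: -4--4=0, -4-0=-4, -4-6=-10
a = 0: 0--4=4, 0-0=0, 0-6=-6
a = 6: 6--4=10, 6-0=6, 6-6=0
Collecting distinct values (and noting 0 appears from a-a):
A - A = {-10, -6, -4, 0, 4, 6, 10}
|A - A| = 7

A - A = {-10, -6, -4, 0, 4, 6, 10}


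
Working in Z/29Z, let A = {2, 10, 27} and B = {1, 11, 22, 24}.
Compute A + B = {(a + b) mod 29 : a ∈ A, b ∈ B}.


Work in Z/29Z: reduce every sum a + b modulo 29.
Enumerate all 12 pairs:
a = 2: 2+1=3, 2+11=13, 2+22=24, 2+24=26
a = 10: 10+1=11, 10+11=21, 10+22=3, 10+24=5
a = 27: 27+1=28, 27+11=9, 27+22=20, 27+24=22
Distinct residues collected: {3, 5, 9, 11, 13, 20, 21, 22, 24, 26, 28}
|A + B| = 11 (out of 29 total residues).

A + B = {3, 5, 9, 11, 13, 20, 21, 22, 24, 26, 28}


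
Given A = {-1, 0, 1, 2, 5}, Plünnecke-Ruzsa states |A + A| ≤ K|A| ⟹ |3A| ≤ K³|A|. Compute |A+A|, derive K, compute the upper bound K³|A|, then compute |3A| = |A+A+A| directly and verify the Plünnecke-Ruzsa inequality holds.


|A| = 5.
Step 1: Compute A + A by enumerating all 25 pairs.
A + A = {-2, -1, 0, 1, 2, 3, 4, 5, 6, 7, 10}, so |A + A| = 11.
Step 2: Doubling constant K = |A + A|/|A| = 11/5 = 11/5 ≈ 2.2000.
Step 3: Plünnecke-Ruzsa gives |3A| ≤ K³·|A| = (2.2000)³ · 5 ≈ 53.2400.
Step 4: Compute 3A = A + A + A directly by enumerating all triples (a,b,c) ∈ A³; |3A| = 17.
Step 5: Check 17 ≤ 53.2400? Yes ✓.

K = 11/5, Plünnecke-Ruzsa bound K³|A| ≈ 53.2400, |3A| = 17, inequality holds.


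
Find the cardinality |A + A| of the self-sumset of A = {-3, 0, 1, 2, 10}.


A + A = {a + a' : a, a' ∈ A}; |A| = 5.
General bounds: 2|A| - 1 ≤ |A + A| ≤ |A|(|A|+1)/2, i.e. 9 ≤ |A + A| ≤ 15.
Lower bound 2|A|-1 is attained iff A is an arithmetic progression.
Enumerate sums a + a' for a ≤ a' (symmetric, so this suffices):
a = -3: -3+-3=-6, -3+0=-3, -3+1=-2, -3+2=-1, -3+10=7
a = 0: 0+0=0, 0+1=1, 0+2=2, 0+10=10
a = 1: 1+1=2, 1+2=3, 1+10=11
a = 2: 2+2=4, 2+10=12
a = 10: 10+10=20
Distinct sums: {-6, -3, -2, -1, 0, 1, 2, 3, 4, 7, 10, 11, 12, 20}
|A + A| = 14

|A + A| = 14


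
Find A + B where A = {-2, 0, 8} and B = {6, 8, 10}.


A + B = {a + b : a ∈ A, b ∈ B}.
Enumerate all |A|·|B| = 3·3 = 9 pairs (a, b) and collect distinct sums.
a = -2: -2+6=4, -2+8=6, -2+10=8
a = 0: 0+6=6, 0+8=8, 0+10=10
a = 8: 8+6=14, 8+8=16, 8+10=18
Collecting distinct sums: A + B = {4, 6, 8, 10, 14, 16, 18}
|A + B| = 7

A + B = {4, 6, 8, 10, 14, 16, 18}


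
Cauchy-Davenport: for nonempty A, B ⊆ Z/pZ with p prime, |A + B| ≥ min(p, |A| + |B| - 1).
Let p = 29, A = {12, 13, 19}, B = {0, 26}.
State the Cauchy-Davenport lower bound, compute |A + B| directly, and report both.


Cauchy-Davenport: |A + B| ≥ min(p, |A| + |B| - 1) for A, B nonempty in Z/pZ.
|A| = 3, |B| = 2, p = 29.
CD lower bound = min(29, 3 + 2 - 1) = min(29, 4) = 4.
Compute A + B mod 29 directly:
a = 12: 12+0=12, 12+26=9
a = 13: 13+0=13, 13+26=10
a = 19: 19+0=19, 19+26=16
A + B = {9, 10, 12, 13, 16, 19}, so |A + B| = 6.
Verify: 6 ≥ 4? Yes ✓.

CD lower bound = 4, actual |A + B| = 6.


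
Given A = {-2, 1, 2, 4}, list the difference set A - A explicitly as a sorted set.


A - A = {a - a' : a, a' ∈ A}.
Compute a - a' for each ordered pair (a, a'):
a = -2: -2--2=0, -2-1=-3, -2-2=-4, -2-4=-6
a = 1: 1--2=3, 1-1=0, 1-2=-1, 1-4=-3
a = 2: 2--2=4, 2-1=1, 2-2=0, 2-4=-2
a = 4: 4--2=6, 4-1=3, 4-2=2, 4-4=0
Collecting distinct values (and noting 0 appears from a-a):
A - A = {-6, -4, -3, -2, -1, 0, 1, 2, 3, 4, 6}
|A - A| = 11

A - A = {-6, -4, -3, -2, -1, 0, 1, 2, 3, 4, 6}


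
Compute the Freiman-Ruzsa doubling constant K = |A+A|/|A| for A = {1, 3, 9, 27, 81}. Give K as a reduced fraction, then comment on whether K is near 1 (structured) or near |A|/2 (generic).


|A| = 5.
Compute A + A by enumerating all 25 pairs.
A + A = {2, 4, 6, 10, 12, 18, 28, 30, 36, 54, 82, 84, 90, 108, 162}, so |A + A| = 15.
K = |A + A| / |A| = 15/5 = 3/1 ≈ 3.0000.
Reference: AP of size 5 gives K = 9/5 ≈ 1.8000; a fully generic set of size 5 gives K ≈ 3.0000.

|A| = 5, |A + A| = 15, K = 15/5 = 3/1.


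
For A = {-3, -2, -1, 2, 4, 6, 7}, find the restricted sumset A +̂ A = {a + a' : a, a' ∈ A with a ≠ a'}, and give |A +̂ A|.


Restricted sumset: A +̂ A = {a + a' : a ∈ A, a' ∈ A, a ≠ a'}.
Equivalently, take A + A and drop any sum 2a that is achievable ONLY as a + a for a ∈ A (i.e. sums representable only with equal summands).
Enumerate pairs (a, a') with a < a' (symmetric, so each unordered pair gives one sum; this covers all a ≠ a'):
  -3 + -2 = -5
  -3 + -1 = -4
  -3 + 2 = -1
  -3 + 4 = 1
  -3 + 6 = 3
  -3 + 7 = 4
  -2 + -1 = -3
  -2 + 2 = 0
  -2 + 4 = 2
  -2 + 6 = 4
  -2 + 7 = 5
  -1 + 2 = 1
  -1 + 4 = 3
  -1 + 6 = 5
  -1 + 7 = 6
  2 + 4 = 6
  2 + 6 = 8
  2 + 7 = 9
  4 + 6 = 10
  4 + 7 = 11
  6 + 7 = 13
Collected distinct sums: {-5, -4, -3, -1, 0, 1, 2, 3, 4, 5, 6, 8, 9, 10, 11, 13}
|A +̂ A| = 16
(Reference bound: |A +̂ A| ≥ 2|A| - 3 for |A| ≥ 2, with |A| = 7 giving ≥ 11.)

|A +̂ A| = 16


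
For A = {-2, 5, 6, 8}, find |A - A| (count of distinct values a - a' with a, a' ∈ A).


A - A = {a - a' : a, a' ∈ A}; |A| = 4.
Bounds: 2|A|-1 ≤ |A - A| ≤ |A|² - |A| + 1, i.e. 7 ≤ |A - A| ≤ 13.
Note: 0 ∈ A - A always (from a - a). The set is symmetric: if d ∈ A - A then -d ∈ A - A.
Enumerate nonzero differences d = a - a' with a > a' (then include -d):
Positive differences: {1, 2, 3, 7, 8, 10}
Full difference set: {0} ∪ (positive diffs) ∪ (negative diffs).
|A - A| = 1 + 2·6 = 13 (matches direct enumeration: 13).

|A - A| = 13


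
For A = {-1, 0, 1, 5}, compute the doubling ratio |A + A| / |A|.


|A| = 4.
Compute A + A by enumerating all 16 pairs.
A + A = {-2, -1, 0, 1, 2, 4, 5, 6, 10}, so |A + A| = 9.
K = |A + A| / |A| = 9/4 (already in lowest terms) ≈ 2.2500.
Reference: AP of size 4 gives K = 7/4 ≈ 1.7500; a fully generic set of size 4 gives K ≈ 2.5000.

|A| = 4, |A + A| = 9, K = 9/4.


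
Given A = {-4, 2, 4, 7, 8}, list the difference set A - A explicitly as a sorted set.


A - A = {a - a' : a, a' ∈ A}.
Compute a - a' for each ordered pair (a, a'):
a = -4: -4--4=0, -4-2=-6, -4-4=-8, -4-7=-11, -4-8=-12
a = 2: 2--4=6, 2-2=0, 2-4=-2, 2-7=-5, 2-8=-6
a = 4: 4--4=8, 4-2=2, 4-4=0, 4-7=-3, 4-8=-4
a = 7: 7--4=11, 7-2=5, 7-4=3, 7-7=0, 7-8=-1
a = 8: 8--4=12, 8-2=6, 8-4=4, 8-7=1, 8-8=0
Collecting distinct values (and noting 0 appears from a-a):
A - A = {-12, -11, -8, -6, -5, -4, -3, -2, -1, 0, 1, 2, 3, 4, 5, 6, 8, 11, 12}
|A - A| = 19

A - A = {-12, -11, -8, -6, -5, -4, -3, -2, -1, 0, 1, 2, 3, 4, 5, 6, 8, 11, 12}


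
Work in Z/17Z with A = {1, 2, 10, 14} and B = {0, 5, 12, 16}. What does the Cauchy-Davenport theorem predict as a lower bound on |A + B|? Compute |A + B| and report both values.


Cauchy-Davenport: |A + B| ≥ min(p, |A| + |B| - 1) for A, B nonempty in Z/pZ.
|A| = 4, |B| = 4, p = 17.
CD lower bound = min(17, 4 + 4 - 1) = min(17, 7) = 7.
Compute A + B mod 17 directly:
a = 1: 1+0=1, 1+5=6, 1+12=13, 1+16=0
a = 2: 2+0=2, 2+5=7, 2+12=14, 2+16=1
a = 10: 10+0=10, 10+5=15, 10+12=5, 10+16=9
a = 14: 14+0=14, 14+5=2, 14+12=9, 14+16=13
A + B = {0, 1, 2, 5, 6, 7, 9, 10, 13, 14, 15}, so |A + B| = 11.
Verify: 11 ≥ 7? Yes ✓.

CD lower bound = 7, actual |A + B| = 11.


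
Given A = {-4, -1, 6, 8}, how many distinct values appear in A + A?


A + A = {a + a' : a, a' ∈ A}; |A| = 4.
General bounds: 2|A| - 1 ≤ |A + A| ≤ |A|(|A|+1)/2, i.e. 7 ≤ |A + A| ≤ 10.
Lower bound 2|A|-1 is attained iff A is an arithmetic progression.
Enumerate sums a + a' for a ≤ a' (symmetric, so this suffices):
a = -4: -4+-4=-8, -4+-1=-5, -4+6=2, -4+8=4
a = -1: -1+-1=-2, -1+6=5, -1+8=7
a = 6: 6+6=12, 6+8=14
a = 8: 8+8=16
Distinct sums: {-8, -5, -2, 2, 4, 5, 7, 12, 14, 16}
|A + A| = 10

|A + A| = 10


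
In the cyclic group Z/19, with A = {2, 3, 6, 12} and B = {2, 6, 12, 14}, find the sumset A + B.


Work in Z/19Z: reduce every sum a + b modulo 19.
Enumerate all 16 pairs:
a = 2: 2+2=4, 2+6=8, 2+12=14, 2+14=16
a = 3: 3+2=5, 3+6=9, 3+12=15, 3+14=17
a = 6: 6+2=8, 6+6=12, 6+12=18, 6+14=1
a = 12: 12+2=14, 12+6=18, 12+12=5, 12+14=7
Distinct residues collected: {1, 4, 5, 7, 8, 9, 12, 14, 15, 16, 17, 18}
|A + B| = 12 (out of 19 total residues).

A + B = {1, 4, 5, 7, 8, 9, 12, 14, 15, 16, 17, 18}


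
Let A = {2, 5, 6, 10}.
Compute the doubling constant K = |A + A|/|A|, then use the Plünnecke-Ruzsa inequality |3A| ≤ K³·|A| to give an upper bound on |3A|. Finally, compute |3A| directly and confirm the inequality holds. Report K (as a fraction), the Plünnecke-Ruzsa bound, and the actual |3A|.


|A| = 4.
Step 1: Compute A + A by enumerating all 16 pairs.
A + A = {4, 7, 8, 10, 11, 12, 15, 16, 20}, so |A + A| = 9.
Step 2: Doubling constant K = |A + A|/|A| = 9/4 = 9/4 ≈ 2.2500.
Step 3: Plünnecke-Ruzsa gives |3A| ≤ K³·|A| = (2.2500)³ · 4 ≈ 45.5625.
Step 4: Compute 3A = A + A + A directly by enumerating all triples (a,b,c) ∈ A³; |3A| = 16.
Step 5: Check 16 ≤ 45.5625? Yes ✓.

K = 9/4, Plünnecke-Ruzsa bound K³|A| ≈ 45.5625, |3A| = 16, inequality holds.


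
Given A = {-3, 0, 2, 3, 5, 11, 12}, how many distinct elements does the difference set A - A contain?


A - A = {a - a' : a, a' ∈ A}; |A| = 7.
Bounds: 2|A|-1 ≤ |A - A| ≤ |A|² - |A| + 1, i.e. 13 ≤ |A - A| ≤ 43.
Note: 0 ∈ A - A always (from a - a). The set is symmetric: if d ∈ A - A then -d ∈ A - A.
Enumerate nonzero differences d = a - a' with a > a' (then include -d):
Positive differences: {1, 2, 3, 5, 6, 7, 8, 9, 10, 11, 12, 14, 15}
Full difference set: {0} ∪ (positive diffs) ∪ (negative diffs).
|A - A| = 1 + 2·13 = 27 (matches direct enumeration: 27).

|A - A| = 27


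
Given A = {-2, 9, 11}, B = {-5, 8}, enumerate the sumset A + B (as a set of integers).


A + B = {a + b : a ∈ A, b ∈ B}.
Enumerate all |A|·|B| = 3·2 = 6 pairs (a, b) and collect distinct sums.
a = -2: -2+-5=-7, -2+8=6
a = 9: 9+-5=4, 9+8=17
a = 11: 11+-5=6, 11+8=19
Collecting distinct sums: A + B = {-7, 4, 6, 17, 19}
|A + B| = 5

A + B = {-7, 4, 6, 17, 19}


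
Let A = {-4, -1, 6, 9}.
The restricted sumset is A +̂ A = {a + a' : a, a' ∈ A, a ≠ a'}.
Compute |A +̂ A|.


Restricted sumset: A +̂ A = {a + a' : a ∈ A, a' ∈ A, a ≠ a'}.
Equivalently, take A + A and drop any sum 2a that is achievable ONLY as a + a for a ∈ A (i.e. sums representable only with equal summands).
Enumerate pairs (a, a') with a < a' (symmetric, so each unordered pair gives one sum; this covers all a ≠ a'):
  -4 + -1 = -5
  -4 + 6 = 2
  -4 + 9 = 5
  -1 + 6 = 5
  -1 + 9 = 8
  6 + 9 = 15
Collected distinct sums: {-5, 2, 5, 8, 15}
|A +̂ A| = 5
(Reference bound: |A +̂ A| ≥ 2|A| - 3 for |A| ≥ 2, with |A| = 4 giving ≥ 5.)

|A +̂ A| = 5


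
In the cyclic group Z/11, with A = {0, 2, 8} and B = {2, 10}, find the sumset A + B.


Work in Z/11Z: reduce every sum a + b modulo 11.
Enumerate all 6 pairs:
a = 0: 0+2=2, 0+10=10
a = 2: 2+2=4, 2+10=1
a = 8: 8+2=10, 8+10=7
Distinct residues collected: {1, 2, 4, 7, 10}
|A + B| = 5 (out of 11 total residues).

A + B = {1, 2, 4, 7, 10}


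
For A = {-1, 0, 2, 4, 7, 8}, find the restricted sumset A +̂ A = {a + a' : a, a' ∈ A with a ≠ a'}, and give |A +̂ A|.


Restricted sumset: A +̂ A = {a + a' : a ∈ A, a' ∈ A, a ≠ a'}.
Equivalently, take A + A and drop any sum 2a that is achievable ONLY as a + a for a ∈ A (i.e. sums representable only with equal summands).
Enumerate pairs (a, a') with a < a' (symmetric, so each unordered pair gives one sum; this covers all a ≠ a'):
  -1 + 0 = -1
  -1 + 2 = 1
  -1 + 4 = 3
  -1 + 7 = 6
  -1 + 8 = 7
  0 + 2 = 2
  0 + 4 = 4
  0 + 7 = 7
  0 + 8 = 8
  2 + 4 = 6
  2 + 7 = 9
  2 + 8 = 10
  4 + 7 = 11
  4 + 8 = 12
  7 + 8 = 15
Collected distinct sums: {-1, 1, 2, 3, 4, 6, 7, 8, 9, 10, 11, 12, 15}
|A +̂ A| = 13
(Reference bound: |A +̂ A| ≥ 2|A| - 3 for |A| ≥ 2, with |A| = 6 giving ≥ 9.)

|A +̂ A| = 13


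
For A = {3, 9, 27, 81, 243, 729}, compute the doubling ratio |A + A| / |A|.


|A| = 6.
Compute A + A by enumerating all 36 pairs.
A + A = {6, 12, 18, 30, 36, 54, 84, 90, 108, 162, 246, 252, 270, 324, 486, 732, 738, 756, 810, 972, 1458}, so |A + A| = 21.
K = |A + A| / |A| = 21/6 = 7/2 ≈ 3.5000.
Reference: AP of size 6 gives K = 11/6 ≈ 1.8333; a fully generic set of size 6 gives K ≈ 3.5000.

|A| = 6, |A + A| = 21, K = 21/6 = 7/2.


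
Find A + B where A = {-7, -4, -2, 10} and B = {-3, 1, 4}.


A + B = {a + b : a ∈ A, b ∈ B}.
Enumerate all |A|·|B| = 4·3 = 12 pairs (a, b) and collect distinct sums.
a = -7: -7+-3=-10, -7+1=-6, -7+4=-3
a = -4: -4+-3=-7, -4+1=-3, -4+4=0
a = -2: -2+-3=-5, -2+1=-1, -2+4=2
a = 10: 10+-3=7, 10+1=11, 10+4=14
Collecting distinct sums: A + B = {-10, -7, -6, -5, -3, -1, 0, 2, 7, 11, 14}
|A + B| = 11

A + B = {-10, -7, -6, -5, -3, -1, 0, 2, 7, 11, 14}


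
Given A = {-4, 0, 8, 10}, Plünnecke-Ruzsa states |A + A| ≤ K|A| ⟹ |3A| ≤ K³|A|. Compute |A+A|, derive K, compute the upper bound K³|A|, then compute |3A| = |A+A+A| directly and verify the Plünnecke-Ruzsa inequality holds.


|A| = 4.
Step 1: Compute A + A by enumerating all 16 pairs.
A + A = {-8, -4, 0, 4, 6, 8, 10, 16, 18, 20}, so |A + A| = 10.
Step 2: Doubling constant K = |A + A|/|A| = 10/4 = 10/4 ≈ 2.5000.
Step 3: Plünnecke-Ruzsa gives |3A| ≤ K³·|A| = (2.5000)³ · 4 ≈ 62.5000.
Step 4: Compute 3A = A + A + A directly by enumerating all triples (a,b,c) ∈ A³; |3A| = 18.
Step 5: Check 18 ≤ 62.5000? Yes ✓.

K = 10/4, Plünnecke-Ruzsa bound K³|A| ≈ 62.5000, |3A| = 18, inequality holds.


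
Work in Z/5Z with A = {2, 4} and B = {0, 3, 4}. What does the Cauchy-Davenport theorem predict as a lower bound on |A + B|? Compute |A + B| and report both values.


Cauchy-Davenport: |A + B| ≥ min(p, |A| + |B| - 1) for A, B nonempty in Z/pZ.
|A| = 2, |B| = 3, p = 5.
CD lower bound = min(5, 2 + 3 - 1) = min(5, 4) = 4.
Compute A + B mod 5 directly:
a = 2: 2+0=2, 2+3=0, 2+4=1
a = 4: 4+0=4, 4+3=2, 4+4=3
A + B = {0, 1, 2, 3, 4}, so |A + B| = 5.
Verify: 5 ≥ 4? Yes ✓.

CD lower bound = 4, actual |A + B| = 5.


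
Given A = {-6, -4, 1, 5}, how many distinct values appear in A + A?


A + A = {a + a' : a, a' ∈ A}; |A| = 4.
General bounds: 2|A| - 1 ≤ |A + A| ≤ |A|(|A|+1)/2, i.e. 7 ≤ |A + A| ≤ 10.
Lower bound 2|A|-1 is attained iff A is an arithmetic progression.
Enumerate sums a + a' for a ≤ a' (symmetric, so this suffices):
a = -6: -6+-6=-12, -6+-4=-10, -6+1=-5, -6+5=-1
a = -4: -4+-4=-8, -4+1=-3, -4+5=1
a = 1: 1+1=2, 1+5=6
a = 5: 5+5=10
Distinct sums: {-12, -10, -8, -5, -3, -1, 1, 2, 6, 10}
|A + A| = 10

|A + A| = 10


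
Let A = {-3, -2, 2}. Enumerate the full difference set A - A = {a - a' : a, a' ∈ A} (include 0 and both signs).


A - A = {a - a' : a, a' ∈ A}.
Compute a - a' for each ordered pair (a, a'):
a = -3: -3--3=0, -3--2=-1, -3-2=-5
a = -2: -2--3=1, -2--2=0, -2-2=-4
a = 2: 2--3=5, 2--2=4, 2-2=0
Collecting distinct values (and noting 0 appears from a-a):
A - A = {-5, -4, -1, 0, 1, 4, 5}
|A - A| = 7

A - A = {-5, -4, -1, 0, 1, 4, 5}


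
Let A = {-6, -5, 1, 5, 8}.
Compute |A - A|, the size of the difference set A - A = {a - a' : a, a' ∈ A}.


A - A = {a - a' : a, a' ∈ A}; |A| = 5.
Bounds: 2|A|-1 ≤ |A - A| ≤ |A|² - |A| + 1, i.e. 9 ≤ |A - A| ≤ 21.
Note: 0 ∈ A - A always (from a - a). The set is symmetric: if d ∈ A - A then -d ∈ A - A.
Enumerate nonzero differences d = a - a' with a > a' (then include -d):
Positive differences: {1, 3, 4, 6, 7, 10, 11, 13, 14}
Full difference set: {0} ∪ (positive diffs) ∪ (negative diffs).
|A - A| = 1 + 2·9 = 19 (matches direct enumeration: 19).

|A - A| = 19


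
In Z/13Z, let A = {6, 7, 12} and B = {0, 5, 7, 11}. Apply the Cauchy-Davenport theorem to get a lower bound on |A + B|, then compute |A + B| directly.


Cauchy-Davenport: |A + B| ≥ min(p, |A| + |B| - 1) for A, B nonempty in Z/pZ.
|A| = 3, |B| = 4, p = 13.
CD lower bound = min(13, 3 + 4 - 1) = min(13, 6) = 6.
Compute A + B mod 13 directly:
a = 6: 6+0=6, 6+5=11, 6+7=0, 6+11=4
a = 7: 7+0=7, 7+5=12, 7+7=1, 7+11=5
a = 12: 12+0=12, 12+5=4, 12+7=6, 12+11=10
A + B = {0, 1, 4, 5, 6, 7, 10, 11, 12}, so |A + B| = 9.
Verify: 9 ≥ 6? Yes ✓.

CD lower bound = 6, actual |A + B| = 9.


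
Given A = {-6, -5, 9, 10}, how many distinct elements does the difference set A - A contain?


A - A = {a - a' : a, a' ∈ A}; |A| = 4.
Bounds: 2|A|-1 ≤ |A - A| ≤ |A|² - |A| + 1, i.e. 7 ≤ |A - A| ≤ 13.
Note: 0 ∈ A - A always (from a - a). The set is symmetric: if d ∈ A - A then -d ∈ A - A.
Enumerate nonzero differences d = a - a' with a > a' (then include -d):
Positive differences: {1, 14, 15, 16}
Full difference set: {0} ∪ (positive diffs) ∪ (negative diffs).
|A - A| = 1 + 2·4 = 9 (matches direct enumeration: 9).

|A - A| = 9


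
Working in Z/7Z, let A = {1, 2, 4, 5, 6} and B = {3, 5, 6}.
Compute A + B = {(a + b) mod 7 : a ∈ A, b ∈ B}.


Work in Z/7Z: reduce every sum a + b modulo 7.
Enumerate all 15 pairs:
a = 1: 1+3=4, 1+5=6, 1+6=0
a = 2: 2+3=5, 2+5=0, 2+6=1
a = 4: 4+3=0, 4+5=2, 4+6=3
a = 5: 5+3=1, 5+5=3, 5+6=4
a = 6: 6+3=2, 6+5=4, 6+6=5
Distinct residues collected: {0, 1, 2, 3, 4, 5, 6}
|A + B| = 7 (out of 7 total residues).

A + B = {0, 1, 2, 3, 4, 5, 6}


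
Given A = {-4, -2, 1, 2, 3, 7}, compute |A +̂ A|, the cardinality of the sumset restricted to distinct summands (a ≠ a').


Restricted sumset: A +̂ A = {a + a' : a ∈ A, a' ∈ A, a ≠ a'}.
Equivalently, take A + A and drop any sum 2a that is achievable ONLY as a + a for a ∈ A (i.e. sums representable only with equal summands).
Enumerate pairs (a, a') with a < a' (symmetric, so each unordered pair gives one sum; this covers all a ≠ a'):
  -4 + -2 = -6
  -4 + 1 = -3
  -4 + 2 = -2
  -4 + 3 = -1
  -4 + 7 = 3
  -2 + 1 = -1
  -2 + 2 = 0
  -2 + 3 = 1
  -2 + 7 = 5
  1 + 2 = 3
  1 + 3 = 4
  1 + 7 = 8
  2 + 3 = 5
  2 + 7 = 9
  3 + 7 = 10
Collected distinct sums: {-6, -3, -2, -1, 0, 1, 3, 4, 5, 8, 9, 10}
|A +̂ A| = 12
(Reference bound: |A +̂ A| ≥ 2|A| - 3 for |A| ≥ 2, with |A| = 6 giving ≥ 9.)

|A +̂ A| = 12


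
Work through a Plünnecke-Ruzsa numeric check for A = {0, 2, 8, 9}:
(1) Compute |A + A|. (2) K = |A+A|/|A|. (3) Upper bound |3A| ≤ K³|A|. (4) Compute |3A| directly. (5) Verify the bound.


|A| = 4.
Step 1: Compute A + A by enumerating all 16 pairs.
A + A = {0, 2, 4, 8, 9, 10, 11, 16, 17, 18}, so |A + A| = 10.
Step 2: Doubling constant K = |A + A|/|A| = 10/4 = 10/4 ≈ 2.5000.
Step 3: Plünnecke-Ruzsa gives |3A| ≤ K³·|A| = (2.5000)³ · 4 ≈ 62.5000.
Step 4: Compute 3A = A + A + A directly by enumerating all triples (a,b,c) ∈ A³; |3A| = 19.
Step 5: Check 19 ≤ 62.5000? Yes ✓.

K = 10/4, Plünnecke-Ruzsa bound K³|A| ≈ 62.5000, |3A| = 19, inequality holds.


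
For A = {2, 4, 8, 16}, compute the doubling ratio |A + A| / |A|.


|A| = 4.
Compute A + A by enumerating all 16 pairs.
A + A = {4, 6, 8, 10, 12, 16, 18, 20, 24, 32}, so |A + A| = 10.
K = |A + A| / |A| = 10/4 = 5/2 ≈ 2.5000.
Reference: AP of size 4 gives K = 7/4 ≈ 1.7500; a fully generic set of size 4 gives K ≈ 2.5000.

|A| = 4, |A + A| = 10, K = 10/4 = 5/2.


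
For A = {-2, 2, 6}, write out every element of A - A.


A - A = {a - a' : a, a' ∈ A}.
Compute a - a' for each ordered pair (a, a'):
a = -2: -2--2=0, -2-2=-4, -2-6=-8
a = 2: 2--2=4, 2-2=0, 2-6=-4
a = 6: 6--2=8, 6-2=4, 6-6=0
Collecting distinct values (and noting 0 appears from a-a):
A - A = {-8, -4, 0, 4, 8}
|A - A| = 5

A - A = {-8, -4, 0, 4, 8}


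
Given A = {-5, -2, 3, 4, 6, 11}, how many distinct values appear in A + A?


A + A = {a + a' : a, a' ∈ A}; |A| = 6.
General bounds: 2|A| - 1 ≤ |A + A| ≤ |A|(|A|+1)/2, i.e. 11 ≤ |A + A| ≤ 21.
Lower bound 2|A|-1 is attained iff A is an arithmetic progression.
Enumerate sums a + a' for a ≤ a' (symmetric, so this suffices):
a = -5: -5+-5=-10, -5+-2=-7, -5+3=-2, -5+4=-1, -5+6=1, -5+11=6
a = -2: -2+-2=-4, -2+3=1, -2+4=2, -2+6=4, -2+11=9
a = 3: 3+3=6, 3+4=7, 3+6=9, 3+11=14
a = 4: 4+4=8, 4+6=10, 4+11=15
a = 6: 6+6=12, 6+11=17
a = 11: 11+11=22
Distinct sums: {-10, -7, -4, -2, -1, 1, 2, 4, 6, 7, 8, 9, 10, 12, 14, 15, 17, 22}
|A + A| = 18

|A + A| = 18


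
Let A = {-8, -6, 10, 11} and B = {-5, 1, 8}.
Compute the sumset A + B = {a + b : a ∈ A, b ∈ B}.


A + B = {a + b : a ∈ A, b ∈ B}.
Enumerate all |A|·|B| = 4·3 = 12 pairs (a, b) and collect distinct sums.
a = -8: -8+-5=-13, -8+1=-7, -8+8=0
a = -6: -6+-5=-11, -6+1=-5, -6+8=2
a = 10: 10+-5=5, 10+1=11, 10+8=18
a = 11: 11+-5=6, 11+1=12, 11+8=19
Collecting distinct sums: A + B = {-13, -11, -7, -5, 0, 2, 5, 6, 11, 12, 18, 19}
|A + B| = 12

A + B = {-13, -11, -7, -5, 0, 2, 5, 6, 11, 12, 18, 19}


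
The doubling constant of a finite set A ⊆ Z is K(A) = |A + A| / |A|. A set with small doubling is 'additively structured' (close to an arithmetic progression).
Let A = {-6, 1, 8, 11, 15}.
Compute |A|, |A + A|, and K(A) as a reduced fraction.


|A| = 5.
Compute A + A by enumerating all 25 pairs.
A + A = {-12, -5, 2, 5, 9, 12, 16, 19, 22, 23, 26, 30}, so |A + A| = 12.
K = |A + A| / |A| = 12/5 (already in lowest terms) ≈ 2.4000.
Reference: AP of size 5 gives K = 9/5 ≈ 1.8000; a fully generic set of size 5 gives K ≈ 3.0000.

|A| = 5, |A + A| = 12, K = 12/5.


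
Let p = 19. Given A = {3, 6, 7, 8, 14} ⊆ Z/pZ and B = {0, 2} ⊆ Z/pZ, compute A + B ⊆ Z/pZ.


Work in Z/19Z: reduce every sum a + b modulo 19.
Enumerate all 10 pairs:
a = 3: 3+0=3, 3+2=5
a = 6: 6+0=6, 6+2=8
a = 7: 7+0=7, 7+2=9
a = 8: 8+0=8, 8+2=10
a = 14: 14+0=14, 14+2=16
Distinct residues collected: {3, 5, 6, 7, 8, 9, 10, 14, 16}
|A + B| = 9 (out of 19 total residues).

A + B = {3, 5, 6, 7, 8, 9, 10, 14, 16}
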